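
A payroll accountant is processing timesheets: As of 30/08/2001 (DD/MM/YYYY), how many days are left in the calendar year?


Start: August 30, 2001
End: December 31, 2001
Days left in August: 1
September: 30
October: 31
November: 30
December: 31
Sum of remaining months: 122
Total: 1 + 122 = 123

123


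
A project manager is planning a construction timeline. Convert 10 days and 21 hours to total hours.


Days: 10
Extra hours: 21
Hours per day: 24
Days to hours: 10 x 24 = 240
Total: 240 + 21 = 261

261


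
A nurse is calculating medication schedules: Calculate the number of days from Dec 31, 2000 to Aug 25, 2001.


Start date: 2000-12-31
End date: 2001-08-25
Dec 2000: +1 days
Jan 2001: +31 days
Feb 2001: +28 days
... (6 more months)
Total: 237 days

237


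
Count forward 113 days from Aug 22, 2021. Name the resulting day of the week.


Start: 2021-08-22 (Sunday)
Step 1 - find target date: add 113 days
  2021-08-22 + 113 days = 2021-12-13
Step 2 - day of week:
  113 mod 7 = 1
  Sunday + 1 days -> Monday
Result: Monday (2021-12-13)

Monday


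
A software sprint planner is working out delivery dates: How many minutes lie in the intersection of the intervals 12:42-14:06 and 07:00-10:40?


Interval A: [762, 846] minutes from midnight
Interval B: [420, 640] minutes from midnight
Overlap start = max(762, 420) = 762
Overlap end = min(846, 640) = 640
End <= start, so the intervals do not overlap: 0 minutes

0


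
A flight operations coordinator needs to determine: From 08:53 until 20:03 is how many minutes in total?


Start time: 08:53 = 533 minutes from midnight
End time: 20:03 = 1203 minutes from midnight
Difference: 1203 - 533 = 670 minutes
That is 11 hours and 10 minutes

670


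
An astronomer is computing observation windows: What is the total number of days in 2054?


Year: 2054
Check leap year rules:
Divisible by 4? No
2054 is not a leap year
Days: 365

365


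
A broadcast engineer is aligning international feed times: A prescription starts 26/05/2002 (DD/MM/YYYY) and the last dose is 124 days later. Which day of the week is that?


Start: 2002-05-26 (Sunday)
Step 1 - find target date: add 124 days
  2002-05-26 + 124 days = 2002-09-27
Step 2 - day of week:
  124 mod 7 = 5
  Sunday + 5 days -> Friday
Result: Friday (2002-09-27)

Friday


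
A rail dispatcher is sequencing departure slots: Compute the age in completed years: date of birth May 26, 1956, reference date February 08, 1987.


Birth: 1956-05-26
Reference: 1987-02-08
Year difference: 1987 - 1956 = 31
Has birthday (05-26) occurred by 02-08? No
Birthday not yet reached this year -> subtract 1
Age in full years: 30

30


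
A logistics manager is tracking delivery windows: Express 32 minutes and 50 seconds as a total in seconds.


Minutes: 32
Seconds: 50
Convert minutes to seconds: 32 x 60 = 1920
Add remaining seconds: 1920 + 50 = 1970

1970


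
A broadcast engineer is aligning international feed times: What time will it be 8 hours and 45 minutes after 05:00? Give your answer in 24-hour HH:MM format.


Start time: 05:00
Adding: 8 hours 45 minutes
Minutes: 0 + 45 = 45
Hours: 5 + 8 + 0 = 13
Result: 13:45

13:45


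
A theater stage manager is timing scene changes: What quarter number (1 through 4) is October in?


Month: October (month 10)
Q1: January-March (months 1-3)
Q2: April-June (months 4-6)
Q3: July-September (months 7-9)
Q4: October-December (months 10-12)
Month 10 falls in Q4

4


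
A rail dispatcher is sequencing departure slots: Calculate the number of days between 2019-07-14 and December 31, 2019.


Start: July 14, 2019
End: December 31, 2019
Days left in July: 17
August: 31
September: 30
October: 31
November: 30
... plus remaining months
Sum of remaining months: 153
Total: 17 + 153 = 170

170


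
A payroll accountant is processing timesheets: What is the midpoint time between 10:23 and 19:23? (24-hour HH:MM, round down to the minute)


Start time: 10:23 = 623 minutes from midnight
End time: 19:23 = 1163 minutes from midnight
Sum: 623 + 1163 = 1786
Midpoint: 1786 / 2 = 893 minutes
Convert: 893 / 60 = 14 hours, 53 minutes
Result: 14:53

14:53


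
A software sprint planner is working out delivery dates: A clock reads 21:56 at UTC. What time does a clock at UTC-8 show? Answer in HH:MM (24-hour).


Local time: 21:56 at UTC (offset 0h)
Target zone: UTC-8 (offset -8h)
Difference: -8 - (0) = -8 hours
Calculation: 21 + (-8) = 13
Result: 13:56

13:56


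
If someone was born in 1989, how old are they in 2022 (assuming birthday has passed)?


Birth year: 1989
Current year: 2022
Age = current year - birth year
Age = 2022 - 1989 = 33

33


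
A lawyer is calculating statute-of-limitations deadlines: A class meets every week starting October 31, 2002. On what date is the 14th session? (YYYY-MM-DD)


First occurrence: 2002-10-31 (occurrence 1)
Each occurrence is 7 days after the previous.
Occurrence 14 is 13 weeks after the first.
13 weeks = 91 days
2002-10-31 + 91 days = 2003-01-30

2003-01-30


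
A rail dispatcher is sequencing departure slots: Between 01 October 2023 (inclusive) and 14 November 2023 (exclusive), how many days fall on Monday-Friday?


Start: 2023-10-01 (Sunday)
End (exclusive): 2023-11-14 (Tuesday)
Total calendar days: 44
Full weeks: 44 // 7 = 6 -> 30 weekdays
Remaining 2 days starting on Sunday:
  Sun(-), Mon(w) -> 1 weekdays
Total business days: 30 + 1 = 31

31


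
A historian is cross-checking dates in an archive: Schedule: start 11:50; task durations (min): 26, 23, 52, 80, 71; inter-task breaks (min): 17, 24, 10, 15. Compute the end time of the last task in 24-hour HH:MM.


Start: 11:50 = 710 min from midnight
  after task 1 (26 min): 12:16
  after break (17 min): 12:33
  after task 2 (23 min): 12:56
  after break (24 min): 13:20
  after task 3 (52 min): 14:12
  after break (10 min): 14:22
  after task 4 (80 min): 15:42
  after break (15 min): 15:57
  after task 5 (71 min): 17:08
Total elapsed: 318 minutes
End time: 17:08

17:08


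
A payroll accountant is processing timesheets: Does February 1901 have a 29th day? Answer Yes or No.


Year: 1901
Divisible by 4? 1901 / 4 = 475.25 -> No
Not divisible by 4, so NOT a leap year

No


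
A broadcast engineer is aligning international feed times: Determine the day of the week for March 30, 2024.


Date: 2024-03-30
January 1, 2024 is a Monday
Day of year: 90
Offset from Jan 1: 89 days
89 mod 7 = 5
Result: Saturday

Saturday


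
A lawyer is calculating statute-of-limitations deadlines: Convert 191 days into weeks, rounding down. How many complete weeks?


Total days: 191
Days per week: 7
Division: 191 / 7 = 27 remainder 2
Complete weeks: 27
Remaining days: 2

27


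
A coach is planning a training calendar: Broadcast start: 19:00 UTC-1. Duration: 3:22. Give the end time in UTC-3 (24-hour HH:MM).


Start: 19:00 in UTC-1
Step 1 - add duration:
  minutes: 0 + 22 = 22
  hours: 19 + 3 + 0 = 22
  end in UTC-1: 22:22
Step 2 - convert UTC-1 -> UTC-3:
  offset difference: -3 - (-1) = -2 hours
  22 + (-2) = 20 -> mod 24 = 20
Result: 20:22 in UTC-3

20:22


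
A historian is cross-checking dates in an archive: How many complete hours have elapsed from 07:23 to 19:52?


Start: 07:23
End: 19:52
Hour difference: 19 - 7 = 12 hours
Minute difference: 52 - 23 = 29 minutes
Total minutes: 749
Complete hours: 749 / 60 = 12 (remainder 29)

12


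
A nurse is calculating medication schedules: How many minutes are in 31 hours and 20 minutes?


Hours: 31
Extra minutes: 20
Minutes per hour: 60
Hours to minutes: 31 x 60 = 1860
Total: 1860 + 20 = 1880

1880


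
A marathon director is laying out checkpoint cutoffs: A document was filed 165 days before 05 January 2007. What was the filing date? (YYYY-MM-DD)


Start: 2007-01-05
Subtracting 165 days
Days already passed in January: 5
After going back through January: 160 more days to subtract
December 2006: 31 days, 129 remaining
November 2006: 30 days, 99 remaining
October 2006: 31 days, 68 remaining
September 2006: 30 days, 38 remaining
Result: 2006-07-24

2006-07-24


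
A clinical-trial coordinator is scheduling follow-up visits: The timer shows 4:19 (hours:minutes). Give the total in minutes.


Hours: 4
Minutes: 19
Convert hours to minutes: 4 x 60 = 240
Add remaining minutes: 240 + 19 = 259

259


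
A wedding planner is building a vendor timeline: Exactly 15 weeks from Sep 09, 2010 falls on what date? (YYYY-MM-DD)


Start: 2010-09-09
Weeks to add: 15
Convert to days: 15 x 7 = 105 days
Add 105 days to 2010-09-09
Result: 2010-12-23

2010-12-23


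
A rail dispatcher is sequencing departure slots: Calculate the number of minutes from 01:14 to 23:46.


Start time: 01:14 = 74 minutes from midnight
End time: 23:46 = 1426 minutes from midnight
Difference: 1426 - 74 = 1352 minutes
That is 22 hours and 32 minutes

1352


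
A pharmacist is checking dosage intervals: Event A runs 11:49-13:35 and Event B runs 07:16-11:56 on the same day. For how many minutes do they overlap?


Interval A: [709, 815] minutes from midnight
Interval B: [436, 716] minutes from midnight
Overlap start = max(709, 436) = 709
Overlap end = min(815, 716) = 716
Overlap = 716 - 709 = 7 minutes

7


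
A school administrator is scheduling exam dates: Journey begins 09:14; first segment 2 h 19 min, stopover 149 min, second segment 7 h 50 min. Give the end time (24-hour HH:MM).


Depart: 09:14
Leg 1: +139 min -> 11:33
Layover: +149 min -> 14:02
Leg 2: +470 min -> 21:52
Total travel: 758 minutes = 12h 38m
Arrival: 21:52

21:52


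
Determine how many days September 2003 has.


Month: September
Year: 2003
September is a 30-day month
Total: 30 days

30


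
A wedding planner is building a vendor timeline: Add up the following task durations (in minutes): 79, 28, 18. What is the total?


Durations: 79, 28, 18
Running sum: 79
+ 28 = 107
+ 18 = 125
Total duration: 125 minutes
That is 2 hours and 5 minutes

125


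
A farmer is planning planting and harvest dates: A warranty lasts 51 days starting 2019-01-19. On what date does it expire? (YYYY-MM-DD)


Start: 2019-01-19
Adding 51 days
Days remaining in January: 12
After January: 39 days still to add
February 2019: 28 days, 11 remaining
March 2019 has 31 days, need 11
Result: 2019-03-11

2019-03-11


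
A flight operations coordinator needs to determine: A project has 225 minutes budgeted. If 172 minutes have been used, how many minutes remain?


Total budget: 225 minutes
Time used: 172 minutes
Remaining: 225 - 172 = 53 minutes
Percent used: 76.4%
Percent remaining: 23.6%

53


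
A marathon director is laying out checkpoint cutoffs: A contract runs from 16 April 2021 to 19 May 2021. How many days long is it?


Start date: 2021-04-16
End date: 2021-05-19
Apr 2021: +15 days
May 2021: +18 days
Total: 33 days

33


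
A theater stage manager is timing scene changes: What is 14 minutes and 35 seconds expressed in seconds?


Minutes: 14
Extra seconds: 35
Seconds per minute: 60
Minutes to seconds: 14 x 60 = 840
Total: 840 + 35 = 875

875


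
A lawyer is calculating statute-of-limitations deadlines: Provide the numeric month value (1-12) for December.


Calendar month order:
11. November
12. December <--
December is month number 12

12


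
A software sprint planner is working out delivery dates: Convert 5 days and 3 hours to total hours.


Days: 5
Extra hours: 3
Hours per day: 24
Days to hours: 5 x 24 = 120
Total: 120 + 3 = 123

123


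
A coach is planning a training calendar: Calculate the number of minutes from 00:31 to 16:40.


Start time: 00:31 = 31 minutes from midnight
End time: 16:40 = 1000 minutes from midnight
Difference: 1000 - 31 = 969 minutes
That is 16 hours and 9 minutes

969


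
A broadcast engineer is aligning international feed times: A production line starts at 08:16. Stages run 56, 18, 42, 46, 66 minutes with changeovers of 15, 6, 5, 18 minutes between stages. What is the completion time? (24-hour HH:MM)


Start: 08:16 = 496 min from midnight
  after task 1 (56 min): 09:12
  after break (15 min): 09:27
  after task 2 (18 min): 09:45
  after break (6 min): 09:51
  after task 3 (42 min): 10:33
  after break (5 min): 10:38
  after task 4 (46 min): 11:24
  after break (18 min): 11:42
  after task 5 (66 min): 12:48
Total elapsed: 272 minutes
End time: 12:48

12:48


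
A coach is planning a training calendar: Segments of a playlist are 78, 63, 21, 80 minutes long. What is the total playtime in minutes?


Durations: 78, 63, 21, 80
Running sum: 78
+ 63 = 141
+ 21 = 162
+ 80 = 242
Total duration: 242 minutes
That is 4 hours and 2 minutes

242


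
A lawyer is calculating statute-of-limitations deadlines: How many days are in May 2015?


Month: May
Year: 2015
May is a 31-day month
Total: 31 days

31


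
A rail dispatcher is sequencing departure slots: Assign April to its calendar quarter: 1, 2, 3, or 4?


Month: April (month 4)
Q1: January-March (months 1-3)
Q2: April-June (months 4-6)
Q3: July-September (months 7-9)
Q4: October-December (months 10-12)
Month 4 falls in Q2

2


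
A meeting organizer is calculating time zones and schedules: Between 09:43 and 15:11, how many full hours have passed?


Start: 09:43
End: 15:11
Hour difference: 15 - 9 = 6 hours
Minute difference: 11 - 43 = -32 minutes
Total minutes: 328
Complete hours: 328 / 60 = 5 (remainder 28)

5


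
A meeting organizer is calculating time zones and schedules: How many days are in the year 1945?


Year: 1945
Check leap year rules:
Divisible by 4? No
1945 is not a leap year
Days: 365

365


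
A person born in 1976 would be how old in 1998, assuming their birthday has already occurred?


Birth year: 1976
Current year: 1998
Age = current year - birth year
Age = 1998 - 1976 = 22

22


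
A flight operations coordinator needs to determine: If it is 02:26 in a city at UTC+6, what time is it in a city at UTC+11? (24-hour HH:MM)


Local time: 02:26 at UTC+6 (offset 6h)
Target zone: UTC+11 (offset 11h)
Difference: 11 - (6) = 5 hours
Calculation: 2 + (5) = 7
Result: 07:26

07:26


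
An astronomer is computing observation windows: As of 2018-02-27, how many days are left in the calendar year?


Start: February 27, 2018
End: December 31, 2018
Days left in February: 1
March: 31
April: 30
May: 31
June: 30
... plus remaining months
Sum of remaining months: 306
Total: 1 + 306 = 307

307


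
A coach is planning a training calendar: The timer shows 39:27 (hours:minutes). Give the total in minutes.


Hours: 39
Minutes: 27
Convert hours to minutes: 39 x 60 = 2340
Add remaining minutes: 2340 + 27 = 2367

2367


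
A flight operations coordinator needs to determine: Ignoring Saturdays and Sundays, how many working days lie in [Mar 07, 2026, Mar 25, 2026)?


Start: 2026-03-07 (Saturday)
End (exclusive): 2026-03-25 (Wednesday)
Total calendar days: 18
Full weeks: 18 // 7 = 2 -> 10 weekdays
Remaining 4 days starting on Saturday:
  Sat(-), Sun(-), Mon(w), Tue(w) -> 2 weekdays
Total business days: 10 + 2 = 12

12


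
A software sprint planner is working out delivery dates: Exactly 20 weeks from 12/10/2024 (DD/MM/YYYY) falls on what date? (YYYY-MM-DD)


Start: 2024-10-12
Weeks to add: 20
Convert to days: 20 x 7 = 140 days
Add 140 days to 2024-10-12
Result: 2025-03-01

2025-03-01


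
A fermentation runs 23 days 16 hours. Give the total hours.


Days: 23
Extra hours: 16
Hours per day: 24
Days to hours: 23 x 24 = 552
Total: 552 + 16 = 568

568


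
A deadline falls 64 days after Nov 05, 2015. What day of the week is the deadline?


Start: 2015-11-05 (Thursday)
Step 1 - find target date: add 64 days
  2015-11-05 + 64 days = 2016-01-08
Step 2 - day of week:
  64 mod 7 = 1
  Thursday + 1 days -> Friday
Result: Friday (2016-01-08)

Friday


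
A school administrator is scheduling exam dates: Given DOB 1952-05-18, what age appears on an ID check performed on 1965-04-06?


Birth: 1952-05-18
Reference: 1965-04-06
Year difference: 1965 - 1952 = 13
Has birthday (05-18) occurred by 04-06? No
Birthday not yet reached this year -> subtract 1
Age in full years: 12

12


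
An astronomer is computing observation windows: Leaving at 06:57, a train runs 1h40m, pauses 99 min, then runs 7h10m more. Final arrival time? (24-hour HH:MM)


Depart: 06:57
Leg 1: +100 min -> 08:37
Layover: +99 min -> 10:16
Leg 2: +430 min -> 17:26
Total travel: 629 minutes = 10h 29m
Arrival: 17:26

17:26


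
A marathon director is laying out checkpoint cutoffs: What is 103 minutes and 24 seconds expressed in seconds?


Minutes: 103
Extra seconds: 24
Seconds per minute: 60
Minutes to seconds: 103 x 60 = 6180
Total: 6180 + 24 = 6204

6204


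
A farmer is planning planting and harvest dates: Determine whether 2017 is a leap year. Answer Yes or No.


Year: 2017
Divisible by 4? 2017 / 4 = 504.25 -> No
Not divisible by 4, so NOT a leap year

No


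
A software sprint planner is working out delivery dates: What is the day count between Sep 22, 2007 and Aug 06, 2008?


Start date: 2007-09-22
End date: 2008-08-06
Sep 2007: +9 days
Oct 2007: +31 days
Nov 2007: +30 days
... (9 more months)
Total: 319 days

319


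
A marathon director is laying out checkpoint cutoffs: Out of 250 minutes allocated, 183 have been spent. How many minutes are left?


Total budget: 250 minutes
Time used: 183 minutes
Remaining: 250 - 183 = 67 minutes
Percent used: 73.2%
Percent remaining: 26.8%

67


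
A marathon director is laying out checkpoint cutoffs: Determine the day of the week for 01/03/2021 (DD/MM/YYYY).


Date: 2021-03-01
January 1, 2021 is a Friday
Day of year: 60
Offset from Jan 1: 59 days
59 mod 7 = 3
Result: Monday

Monday


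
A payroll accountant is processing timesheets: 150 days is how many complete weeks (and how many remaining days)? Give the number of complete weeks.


Total days: 150
Days per week: 7
Division: 150 / 7 = 21 remainder 3
Complete weeks: 21
Remaining days: 3

21


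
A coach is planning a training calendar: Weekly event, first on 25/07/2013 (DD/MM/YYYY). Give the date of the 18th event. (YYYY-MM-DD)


First occurrence: 2013-07-25 (occurrence 1)
Each occurrence is 7 days after the previous.
Occurrence 18 is 17 weeks after the first.
17 weeks = 119 days
2013-07-25 + 119 days = 2013-11-21

2013-11-21


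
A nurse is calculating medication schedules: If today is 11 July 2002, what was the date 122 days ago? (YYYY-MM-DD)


Start: 2002-07-11
Subtracting 122 days
Days already passed in July: 11
After going back through July: 111 more days to subtract
June 2002: 30 days, 81 remaining
May 2002: 31 days, 50 remaining
April 2002: 30 days, 20 remaining
March 2002 has 31 days, need 20
Result: 2002-03-11

2002-03-11


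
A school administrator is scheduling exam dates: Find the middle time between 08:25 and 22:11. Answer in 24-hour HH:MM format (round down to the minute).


Start time: 08:25 = 505 minutes from midnight
End time: 22:11 = 1331 minutes from midnight
Sum: 505 + 1331 = 1836
Midpoint: 1836 / 2 = 918 minutes
Convert: 918 / 60 = 15 hours, 18 minutes
Result: 15:18

15:18


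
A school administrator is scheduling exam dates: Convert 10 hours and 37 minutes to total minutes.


Hours: 10
Extra minutes: 37
Minutes per hour: 60
Hours to minutes: 10 x 60 = 600
Total: 600 + 37 = 637

637


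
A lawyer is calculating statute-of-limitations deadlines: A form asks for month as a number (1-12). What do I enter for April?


Calendar month order:
3. March
4. April <--
5. May
April is month number 4

4


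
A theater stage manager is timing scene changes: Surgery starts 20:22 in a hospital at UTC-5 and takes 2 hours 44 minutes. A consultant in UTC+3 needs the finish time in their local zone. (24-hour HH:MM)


Start: 20:22 in UTC-5
Step 1 - add duration:
  minutes: 22 + 44 = 66 (carry 1h)
  hours: 20 + 2 + 1 = 23
  end in UTC-5: 23:06
Step 2 - convert UTC-5 -> UTC+3:
  offset difference: 3 - (-5) = 8 hours
  23 + (8) = 31 -> mod 24 = 7
Result: 07:06 in UTC+3

07:06


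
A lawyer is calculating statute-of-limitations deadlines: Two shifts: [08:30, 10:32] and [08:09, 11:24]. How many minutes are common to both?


Interval A: [510, 632] minutes from midnight
Interval B: [489, 684] minutes from midnight
Overlap start = max(510, 489) = 510
Overlap end = min(632, 684) = 632
Overlap = 632 - 510 = 122 minutes

122


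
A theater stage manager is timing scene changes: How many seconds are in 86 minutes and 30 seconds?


Minutes: 86
Seconds: 30
Convert minutes to seconds: 86 x 60 = 5160
Add remaining seconds: 5160 + 30 = 5190

5190


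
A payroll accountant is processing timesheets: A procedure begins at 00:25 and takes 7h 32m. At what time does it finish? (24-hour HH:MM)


Start time: 00:25
Adding: 7 hours 32 minutes
Minutes: 25 + 32 = 57
Hours: 0 + 7 + 0 = 7
Result: 07:57

07:57


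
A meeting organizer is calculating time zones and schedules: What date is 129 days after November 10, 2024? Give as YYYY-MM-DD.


Start: 2024-11-10
Adding 129 days
Days remaining in November: 20
After November: 109 days still to add
December 2024: 31 days, 78 remaining
January 2025: 31 days, 47 remaining
February 2025: 28 days, 19 remaining
March 2025 has 31 days, need 19
Result: 2025-03-19

2025-03-19


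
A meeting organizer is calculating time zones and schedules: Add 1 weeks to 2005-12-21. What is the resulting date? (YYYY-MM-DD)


Start: 2005-12-21
Weeks to add: 1
Convert to days: 1 x 7 = 7 days
Add 7 days to 2005-12-21
Result: 2005-12-28

2005-12-28


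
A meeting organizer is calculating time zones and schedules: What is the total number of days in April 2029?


Month: April
Year: 2029
April is a 30-day month
Total: 30 days

30


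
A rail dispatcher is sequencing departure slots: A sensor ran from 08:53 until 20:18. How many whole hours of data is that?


Start: 08:53
End: 20:18
Hour difference: 20 - 8 = 12 hours
Minute difference: 18 - 53 = -35 minutes
Total minutes: 685
Complete hours: 685 / 60 = 11 (remainder 25)

11


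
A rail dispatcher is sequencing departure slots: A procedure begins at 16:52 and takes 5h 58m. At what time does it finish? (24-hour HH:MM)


Start time: 16:52
Adding: 5 hours 58 minutes
Minutes: 52 + 58 = 110
Minute overflow: 110 >= 60, so carry 1 hour, minutes = 50
Hours: 16 + 5 + 1 = 22
Result: 22:50

22:50


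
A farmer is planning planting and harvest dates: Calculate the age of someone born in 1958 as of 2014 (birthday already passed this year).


Birth year: 1958
Current year: 2014
Age = current year - birth year
Age = 2014 - 1958 = 56

56


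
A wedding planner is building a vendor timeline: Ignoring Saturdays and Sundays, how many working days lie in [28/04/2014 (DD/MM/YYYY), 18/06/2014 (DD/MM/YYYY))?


Start: 2014-04-28 (Monday)
End (exclusive): 2014-06-18 (Wednesday)
Total calendar days: 51
Full weeks: 51 // 7 = 7 -> 35 weekdays
Remaining 2 days starting on Monday:
  Mon(w), Tue(w) -> 2 weekdays
Total business days: 35 + 2 = 37

37


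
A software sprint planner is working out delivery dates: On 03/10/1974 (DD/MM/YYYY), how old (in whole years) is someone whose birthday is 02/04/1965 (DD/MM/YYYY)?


Birth: 1965-04-02
Reference: 1974-10-03
Year difference: 1974 - 1965 = 9
Has birthday (04-02) occurred by 10-03? Yes
Age in full years: 9

9


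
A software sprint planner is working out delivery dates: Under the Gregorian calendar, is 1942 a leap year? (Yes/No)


Year: 1942
Divisible by 4? 1942 / 4 = 485.5 -> No
Not divisible by 4, so NOT a leap year

No


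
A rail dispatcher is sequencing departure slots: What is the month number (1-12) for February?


Calendar month order:
1. January
2. February <--
3. March
February is month number 2

2


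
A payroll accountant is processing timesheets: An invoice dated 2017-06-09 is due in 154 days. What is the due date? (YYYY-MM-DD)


Start: 2017-06-09
Adding 154 days
Days remaining in June: 21
After June: 133 days still to add
July 2017: 31 days, 102 remaining
August 2017: 31 days, 71 remaining
September 2017: 30 days, 41 remaining
October 2017: 31 days, 10 remaining
Result: 2017-11-10

2017-11-10


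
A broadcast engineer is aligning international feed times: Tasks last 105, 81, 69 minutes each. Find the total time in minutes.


Durations: 105, 81, 69
Running sum: 105
+ 81 = 186
+ 69 = 255
Total duration: 255 minutes
That is 4 hours and 15 minutes

255


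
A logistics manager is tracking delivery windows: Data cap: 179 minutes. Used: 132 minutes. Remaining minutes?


Total budget: 179 minutes
Time used: 132 minutes
Remaining: 179 - 132 = 47 minutes
Percent used: 73.7%
Percent remaining: 26.3%

47


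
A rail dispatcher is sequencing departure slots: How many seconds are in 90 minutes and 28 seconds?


Minutes: 90
Extra seconds: 28
Seconds per minute: 60
Minutes to seconds: 90 x 60 = 5400
Total: 5400 + 28 = 5428

5428


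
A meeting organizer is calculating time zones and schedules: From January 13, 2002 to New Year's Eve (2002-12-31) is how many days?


Start: January 13, 2002
End: December 31, 2002
Days left in January: 18
February: 28
March: 31
April: 30
May: 31
... plus remaining months
Sum of remaining months: 334
Total: 18 + 334 = 352

352


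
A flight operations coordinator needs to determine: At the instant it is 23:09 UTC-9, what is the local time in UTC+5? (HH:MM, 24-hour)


Local time: 23:09 at UTC-9 (offset -9h)
Target zone: UTC+5 (offset 5h)
Difference: 5 - (-9) = 14 hours
Calculation: 23 + (14) = 37
Wraparound: (37) mod 24 = 13
Result: 13:09

13:09


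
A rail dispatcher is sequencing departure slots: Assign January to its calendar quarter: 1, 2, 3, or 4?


Month: January (month 1)
Q1: January-March (months 1-3)
Q2: April-June (months 4-6)
Q3: July-September (months 7-9)
Q4: October-December (months 10-12)
Month 1 falls in Q1

1


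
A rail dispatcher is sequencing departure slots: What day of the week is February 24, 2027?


Date: 2027-02-24
January 1, 2027 is a Friday
Day of year: 55
Offset from Jan 1: 54 days
54 mod 7 = 5
Result: Wednesday

Wednesday


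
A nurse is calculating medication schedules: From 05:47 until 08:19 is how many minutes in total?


Start time: 05:47 = 347 minutes from midnight
End time: 08:19 = 499 minutes from midnight
Difference: 499 - 347 = 152 minutes
That is 2 hours and 32 minutes

152


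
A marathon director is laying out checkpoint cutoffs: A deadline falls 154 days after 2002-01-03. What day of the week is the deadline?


Start: 2002-01-03 (Thursday)
Step 1 - find target date: add 154 days
  2002-01-03 + 154 days = 2002-06-06
Step 2 - day of week:
  154 mod 7 = 0
  Thursday + 0 days -> Thursday
Result: Thursday (2002-06-06)

Thursday


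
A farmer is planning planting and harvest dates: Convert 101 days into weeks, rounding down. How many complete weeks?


Total days: 101
Days per week: 7
Division: 101 / 7 = 14 remainder 3
Complete weeks: 14
Remaining days: 3

14


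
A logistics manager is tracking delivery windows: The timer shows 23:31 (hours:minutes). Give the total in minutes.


Hours: 23
Minutes: 31
Convert hours to minutes: 23 x 60 = 1380
Add remaining minutes: 1380 + 31 = 1411

1411


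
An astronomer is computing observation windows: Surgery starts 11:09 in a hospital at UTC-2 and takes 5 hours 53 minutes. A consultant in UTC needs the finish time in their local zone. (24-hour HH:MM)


Start: 11:09 in UTC-2
Step 1 - add duration:
  minutes: 9 + 53 = 62 (carry 1h)
  hours: 11 + 5 + 1 = 17
  end in UTC-2: 17:02
Step 2 - convert UTC-2 -> UTC:
  offset difference: 0 - (-2) = 2 hours
  17 + (2) = 19 -> mod 24 = 19
Result: 19:02 in UTC

19:02


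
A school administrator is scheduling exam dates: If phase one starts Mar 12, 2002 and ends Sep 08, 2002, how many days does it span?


Start date: 2002-03-12
End date: 2002-09-08
Mar 2002: +20 days
Apr 2002: +30 days
May 2002: +31 days
... (4 more months)
Total: 180 days

180


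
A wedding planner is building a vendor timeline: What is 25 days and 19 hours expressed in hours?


Days: 25
Extra hours: 19
Hours per day: 24
Days to hours: 25 x 24 = 600
Total: 600 + 19 = 619

619


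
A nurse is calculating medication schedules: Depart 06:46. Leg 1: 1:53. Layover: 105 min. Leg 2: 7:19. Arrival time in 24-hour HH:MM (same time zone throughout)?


Depart: 06:46
Leg 1: +113 min -> 08:39
Layover: +105 min -> 10:24
Leg 2: +439 min -> 17:43
Total travel: 657 minutes = 10h 57m
Arrival: 17:43

17:43


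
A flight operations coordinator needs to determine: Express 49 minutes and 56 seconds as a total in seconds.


Minutes: 49
Seconds: 56
Convert minutes to seconds: 49 x 60 = 2940
Add remaining seconds: 2940 + 56 = 2996

2996


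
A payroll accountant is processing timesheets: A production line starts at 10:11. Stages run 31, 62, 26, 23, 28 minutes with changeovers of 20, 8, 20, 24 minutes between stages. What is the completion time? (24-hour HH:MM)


Start: 10:11 = 611 min from midnight
  after task 1 (31 min): 10:42
  after break (20 min): 11:02
  after task 2 (62 min): 12:04
  after break (8 min): 12:12
  after task 3 (26 min): 12:38
  after break (20 min): 12:58
  after task 4 (23 min): 13:21
  after break (24 min): 13:45
  after task 5 (28 min): 14:13
Total elapsed: 242 minutes
End time: 14:13

14:13


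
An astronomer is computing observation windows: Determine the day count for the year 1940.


Year: 1940
Check leap year rules:
Divisible by 4? Yes
Divisible by 100? No
1940 is a leap year
Days: 366

366


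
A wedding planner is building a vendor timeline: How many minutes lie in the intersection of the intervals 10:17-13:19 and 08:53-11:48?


Interval A: [617, 799] minutes from midnight
Interval B: [533, 708] minutes from midnight
Overlap start = max(617, 533) = 617
Overlap end = min(799, 708) = 708
Overlap = 708 - 617 = 91 minutes

91


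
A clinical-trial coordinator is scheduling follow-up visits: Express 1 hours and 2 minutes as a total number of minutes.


Hours: 1
Extra minutes: 2
Minutes per hour: 60
Hours to minutes: 1 x 60 = 60
Total: 60 + 2 = 62

62


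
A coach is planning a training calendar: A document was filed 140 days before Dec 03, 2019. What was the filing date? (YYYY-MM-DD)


Start: 2019-12-03
Subtracting 140 days
Days already passed in December: 3
After going back through December: 137 more days to subtract
November 2019: 30 days, 107 remaining
October 2019: 31 days, 76 remaining
September 2019: 30 days, 46 remaining
August 2019: 31 days, 15 remaining
Result: 2019-07-16

2019-07-16


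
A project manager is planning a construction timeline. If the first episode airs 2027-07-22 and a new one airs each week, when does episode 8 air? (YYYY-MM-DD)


First occurrence: 2027-07-22 (occurrence 1)
Each occurrence is 7 days after the previous.
Occurrence 8 is 7 weeks after the first.
7 weeks = 49 days
2027-07-22 + 49 days = 2027-09-09

2027-09-09


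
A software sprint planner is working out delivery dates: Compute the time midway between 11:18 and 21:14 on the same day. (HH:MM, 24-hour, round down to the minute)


Start time: 11:18 = 678 minutes from midnight
End time: 21:14 = 1274 minutes from midnight
Sum: 678 + 1274 = 1952
Midpoint: 1952 / 2 = 976 minutes
Convert: 976 / 60 = 16 hours, 16 minutes
Result: 16:16

16:16


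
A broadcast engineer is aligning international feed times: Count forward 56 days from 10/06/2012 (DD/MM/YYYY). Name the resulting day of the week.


Start: 2012-06-10 (Sunday)
Step 1 - find target date: add 56 days
  2012-06-10 + 56 days = 2012-08-05
Step 2 - day of week:
  56 mod 7 = 0
  Sunday + 0 days -> Sunday
Result: Sunday (2012-08-05)

Sunday


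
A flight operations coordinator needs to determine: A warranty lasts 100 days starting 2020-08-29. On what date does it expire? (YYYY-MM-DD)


Start: 2020-08-29
Adding 100 days
Days remaining in August: 2
After August: 98 days still to add
September 2020: 30 days, 68 remaining
October 2020: 31 days, 37 remaining
November 2020: 30 days, 7 remaining
December 2020 has 31 days, need 7
Result: 2020-12-07

2020-12-07


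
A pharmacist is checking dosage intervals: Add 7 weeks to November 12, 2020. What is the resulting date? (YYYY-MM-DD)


Start: 2020-11-12
Weeks to add: 7
Convert to days: 7 x 7 = 49 days
Add 49 days to 2020-11-12
Result: 2020-12-31

2020-12-31


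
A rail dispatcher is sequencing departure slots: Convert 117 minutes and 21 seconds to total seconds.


Minutes: 117
Extra seconds: 21
Seconds per minute: 60
Minutes to seconds: 117 x 60 = 7020
Total: 7020 + 21 = 7041

7041


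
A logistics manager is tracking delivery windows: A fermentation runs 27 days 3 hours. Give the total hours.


Days: 27
Extra hours: 3
Hours per day: 24
Days to hours: 27 x 24 = 648
Total: 648 + 3 = 651

651


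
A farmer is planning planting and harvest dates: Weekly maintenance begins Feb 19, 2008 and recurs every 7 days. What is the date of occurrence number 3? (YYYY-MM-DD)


First occurrence: 2008-02-19 (occurrence 1)
Each occurrence is 7 days after the previous.
Occurrence 3 is 2 weeks after the first.
2 weeks = 14 days
2008-02-19 + 14 days = 2008-03-04

2008-03-04


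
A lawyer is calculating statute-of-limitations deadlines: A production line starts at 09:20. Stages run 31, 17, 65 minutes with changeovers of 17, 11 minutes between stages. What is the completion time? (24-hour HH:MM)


Start: 09:20 = 560 min from midnight
  after task 1 (31 min): 09:51
  after break (17 min): 10:08
  after task 2 (17 min): 10:25
  after break (11 min): 10:36
  after task 3 (65 min): 11:41
Total elapsed: 141 minutes
End time: 11:41

11:41


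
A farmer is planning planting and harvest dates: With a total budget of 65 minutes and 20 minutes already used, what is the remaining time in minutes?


Total budget: 65 minutes
Time used: 20 minutes
Remaining: 65 - 20 = 45 minutes
Percent used: 30.8%
Percent remaining: 69.2%

45


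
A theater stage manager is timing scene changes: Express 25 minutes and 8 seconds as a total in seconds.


Minutes: 25
Seconds: 8
Convert minutes to seconds: 25 x 60 = 1500
Add remaining seconds: 1500 + 8 = 1508

1508


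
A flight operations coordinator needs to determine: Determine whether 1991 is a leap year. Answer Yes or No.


Year: 1991
Divisible by 4? 1991 / 4 = 497.75 -> No
Not divisible by 4, so NOT a leap year

No


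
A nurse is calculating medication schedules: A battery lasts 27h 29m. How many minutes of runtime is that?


Hours: 27
Extra minutes: 29
Minutes per hour: 60
Hours to minutes: 27 x 60 = 1620
Total: 1620 + 29 = 1649

1649


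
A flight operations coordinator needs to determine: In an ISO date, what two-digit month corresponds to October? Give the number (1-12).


Calendar month order:
9. September
10. October <--
11. November
October is month number 10

10


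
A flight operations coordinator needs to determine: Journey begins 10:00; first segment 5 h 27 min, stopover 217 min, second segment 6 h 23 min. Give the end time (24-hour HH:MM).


Depart: 10:00
Leg 1: +327 min -> 15:27
Layover: +217 min -> 19:04
Leg 2: +383 min -> 01:27
Total travel: 927 minutes = 15h 27m
Arrival: 01:27

01:27


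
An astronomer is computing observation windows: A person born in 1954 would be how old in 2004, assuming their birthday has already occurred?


Birth year: 1954
Current year: 2004
Age = current year - birth year
Age = 2004 - 1954 = 50

50


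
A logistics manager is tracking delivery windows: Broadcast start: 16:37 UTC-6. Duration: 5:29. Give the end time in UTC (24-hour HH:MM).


Start: 16:37 in UTC-6
Step 1 - add duration:
  minutes: 37 + 29 = 66 (carry 1h)
  hours: 16 + 5 + 1 = 22
  end in UTC-6: 22:06
Step 2 - convert UTC-6 -> UTC:
  offset difference: 0 - (-6) = 6 hours
  22 + (6) = 28 -> mod 24 = 4
Result: 04:06 in UTC

04:06


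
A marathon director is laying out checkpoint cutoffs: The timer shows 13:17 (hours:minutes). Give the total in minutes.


Hours: 13
Minutes: 17
Convert hours to minutes: 13 x 60 = 780
Add remaining minutes: 780 + 17 = 797

797


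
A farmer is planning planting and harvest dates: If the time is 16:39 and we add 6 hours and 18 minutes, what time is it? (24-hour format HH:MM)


Start time: 16:39
Adding: 6 hours 18 minutes
Minutes: 39 + 18 = 57
Hours: 16 + 6 + 0 = 22
Result: 22:57

22:57


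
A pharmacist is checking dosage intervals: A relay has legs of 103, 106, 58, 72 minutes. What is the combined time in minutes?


Durations: 103, 106, 58, 72
Running sum: 103
+ 106 = 209
+ 58 = 267
+ 72 = 339
Total duration: 339 minutes
That is 5 hours and 39 minutes

339


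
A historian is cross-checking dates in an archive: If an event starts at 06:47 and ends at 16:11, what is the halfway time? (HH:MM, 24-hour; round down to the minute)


Start time: 06:47 = 407 minutes from midnight
End time: 16:11 = 971 minutes from midnight
Sum: 407 + 971 = 1378
Midpoint: 1378 / 2 = 689 minutes
Convert: 689 / 60 = 11 hours, 29 minutes
Result: 11:29

11:29


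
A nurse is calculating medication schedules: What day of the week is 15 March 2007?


Date: 2007-03-15
January 1, 2007 is a Monday
Day of year: 74
Offset from Jan 1: 73 days
73 mod 7 = 3
Result: Thursday

Thursday


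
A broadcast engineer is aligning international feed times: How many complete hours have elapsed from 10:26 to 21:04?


Start: 10:26
End: 21:04
Hour difference: 21 - 10 = 11 hours
Minute difference: 4 - 26 = -22 minutes
Total minutes: 638
Complete hours: 638 / 60 = 10 (remainder 38)

10


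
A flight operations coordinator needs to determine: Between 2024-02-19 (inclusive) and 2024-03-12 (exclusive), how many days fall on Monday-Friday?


Start: 2024-02-19 (Monday)
End (exclusive): 2024-03-12 (Tuesday)
Total calendar days: 22
Full weeks: 22 // 7 = 3 -> 15 weekdays
Remaining 1 days starting on Monday:
  Mon(w) -> 1 weekdays
Total business days: 15 + 1 = 16

16


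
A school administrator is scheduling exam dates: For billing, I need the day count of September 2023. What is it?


Month: September
Year: 2023
September is a 30-day month
Total: 30 days

30


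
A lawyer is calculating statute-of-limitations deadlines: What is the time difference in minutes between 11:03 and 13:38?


Start time: 11:03 = 663 minutes from midnight
End time: 13:38 = 818 minutes from midnight
Difference: 818 - 663 = 155 minutes
That is 2 hours and 35 minutes

155


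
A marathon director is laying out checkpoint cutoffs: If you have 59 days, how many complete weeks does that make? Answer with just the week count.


Total days: 59
Days per week: 7
Division: 59 / 7 = 8 remainder 3
Complete weeks: 8
Remaining days: 3

8


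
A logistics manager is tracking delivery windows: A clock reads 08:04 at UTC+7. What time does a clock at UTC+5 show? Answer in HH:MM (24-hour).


Local time: 08:04 at UTC+7 (offset 7h)
Target zone: UTC+5 (offset 5h)
Difference: 5 - (7) = -2 hours
Calculation: 8 + (-2) = 6
Result: 06:04

06:04


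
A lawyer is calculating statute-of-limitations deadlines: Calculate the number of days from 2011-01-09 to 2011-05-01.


Start date: 2011-01-09
End date: 2011-05-01
Jan 2011: +23 days
Feb 2011: +28 days
Mar 2011: +31 days
Apr 2011: +30 days
Total: 112 days

112


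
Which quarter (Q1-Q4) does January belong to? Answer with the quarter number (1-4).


Month: January (month 1)
Q1: January-March (months 1-3)
Q2: April-June (months 4-6)
Q3: July-September (months 7-9)
Q4: October-December (months 10-12)
Month 1 falls in Q1

1


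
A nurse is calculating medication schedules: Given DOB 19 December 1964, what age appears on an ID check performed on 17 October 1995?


Birth: 1964-12-19
Reference: 1995-10-17
Year difference: 1995 - 1964 = 31
Has birthday (12-19) occurred by 10-17? No
Birthday not yet reached this year -> subtract 1
Age in full years: 30

30
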